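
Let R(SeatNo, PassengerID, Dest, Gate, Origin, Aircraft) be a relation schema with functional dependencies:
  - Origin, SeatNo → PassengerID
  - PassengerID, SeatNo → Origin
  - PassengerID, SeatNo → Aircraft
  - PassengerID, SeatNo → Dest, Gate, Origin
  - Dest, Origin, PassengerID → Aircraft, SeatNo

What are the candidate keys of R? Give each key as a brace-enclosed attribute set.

{Dest, Origin, PassengerID}, {Origin, SeatNo}, {PassengerID, SeatNo}

{Origin, SeatNo}⁺ = {Aircraft, Dest, Gate, Origin, PassengerID, SeatNo} — all of the relation — so {Origin, SeatNo} is a candidate key.
{PassengerID, SeatNo}⁺ = {Aircraft, Dest, Gate, Origin, PassengerID, SeatNo} — all of the relation — so {PassengerID, SeatNo} is a candidate key.
{Dest, Origin, PassengerID}⁺ = {Aircraft, Dest, Gate, Origin, PassengerID, SeatNo} — all of the relation — so {Dest, Origin, PassengerID} is a candidate key.
Any other superkey properly contains one of these, so there are no further candidate keys.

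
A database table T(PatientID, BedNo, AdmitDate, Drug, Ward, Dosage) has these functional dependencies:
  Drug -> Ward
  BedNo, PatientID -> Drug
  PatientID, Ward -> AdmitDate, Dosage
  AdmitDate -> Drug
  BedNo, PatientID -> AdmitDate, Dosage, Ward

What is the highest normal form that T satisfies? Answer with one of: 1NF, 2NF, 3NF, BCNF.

Candidate key: {BedNo, PatientID}. Prime attributes: {BedNo, PatientID}.
For Drug -> Ward we have {Drug}⁺ = {Drug, Ward}; {Drug} is not a superkey, so BCNF fails.
Because {Ward} is non-prime and the left side of Drug -> Ward is not a superkey, the relation is not in 3NF.
No non-prime attribute depends on a proper subset of any candidate key, so 2NF holds.

2NF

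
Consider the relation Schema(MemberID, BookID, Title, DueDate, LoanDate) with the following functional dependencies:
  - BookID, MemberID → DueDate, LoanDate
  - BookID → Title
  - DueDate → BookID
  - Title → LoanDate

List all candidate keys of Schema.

{BookID, MemberID}, {DueDate, MemberID}

Attributes never on any right-hand side: {MemberID} — every candidate key must contain it.
Closure of {BookID, MemberID} is {BookID, DueDate, LoanDate, MemberID, Title}, the whole schema; {BookID, MemberID} is a candidate key.
Closure of {DueDate, MemberID} is {BookID, DueDate, LoanDate, MemberID, Title}, the whole schema; {DueDate, MemberID} is a candidate key.
No proper subset of any of these is a key, and no other minimal superkey exists.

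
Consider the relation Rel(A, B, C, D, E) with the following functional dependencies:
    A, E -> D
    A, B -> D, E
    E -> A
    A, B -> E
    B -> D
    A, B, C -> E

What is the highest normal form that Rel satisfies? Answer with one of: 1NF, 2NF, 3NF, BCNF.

Candidate keys: {A, B, C}, {B, C, E}. Prime attributes: {A, B, C, E}.
For A, E -> D we have {A, E}⁺ = {A, D, E}; {A, E} is not a superkey, so BCNF fails.
A, E -> D determines the non-prime attribute {D} from a non-superkey — 3NF is violated.
Since {B} ⊂ {A, B, C} and {B}⁺ ⊇ {D} with {D} non-prime, there is a partial dependency; 2NF fails.

1NF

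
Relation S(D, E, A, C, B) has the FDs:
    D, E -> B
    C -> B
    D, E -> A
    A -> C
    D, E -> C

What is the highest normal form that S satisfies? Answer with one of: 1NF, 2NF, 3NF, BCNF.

Candidate key: {D, E}. Prime attributes: {D, E}.
For C -> B we have {C}⁺ = {B, C}; {C} is not a superkey, so BCNF fails.
C -> B has non-prime {B} on the right and a non-superkey on the left, so 3NF fails.
No proper subset of a key has a non-prime attribute in its closure, so there is no partial dependency; 2NF holds.

2NF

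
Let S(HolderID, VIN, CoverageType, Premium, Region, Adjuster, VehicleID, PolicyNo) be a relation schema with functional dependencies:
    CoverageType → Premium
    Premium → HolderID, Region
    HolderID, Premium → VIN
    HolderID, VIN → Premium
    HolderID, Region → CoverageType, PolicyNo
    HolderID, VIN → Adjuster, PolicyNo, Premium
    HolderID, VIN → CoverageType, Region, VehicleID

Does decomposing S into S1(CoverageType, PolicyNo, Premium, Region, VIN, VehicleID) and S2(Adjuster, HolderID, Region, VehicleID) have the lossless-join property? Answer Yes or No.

No

Common attributes: {Region, VehicleID}; their closure is {Region, VehicleID}.
The closure covers neither S1 nor S2 entirely; the join is not lossless.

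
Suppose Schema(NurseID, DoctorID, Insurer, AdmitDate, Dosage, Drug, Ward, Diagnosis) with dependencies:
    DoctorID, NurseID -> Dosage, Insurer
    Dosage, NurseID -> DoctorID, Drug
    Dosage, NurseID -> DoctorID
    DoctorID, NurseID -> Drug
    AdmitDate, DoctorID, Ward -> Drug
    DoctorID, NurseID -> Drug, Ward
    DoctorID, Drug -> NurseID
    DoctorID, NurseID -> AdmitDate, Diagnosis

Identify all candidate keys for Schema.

{AdmitDate, DoctorID, Ward}, {DoctorID, Drug}, {DoctorID, NurseID}, {Dosage, NurseID}

{DoctorID, Drug}⁺ = {AdmitDate, Diagnosis, DoctorID, Dosage, Drug, Insurer, NurseID, Ward} — all of the relation — so {DoctorID, Drug} is a candidate key.
{DoctorID, NurseID}⁺ = {AdmitDate, Diagnosis, DoctorID, Dosage, Drug, Insurer, NurseID, Ward} — all of the relation — so {DoctorID, NurseID} is a candidate key.
{Dosage, NurseID}⁺ = {AdmitDate, Diagnosis, DoctorID, Dosage, Drug, Insurer, NurseID, Ward} — all of the relation — so {Dosage, NurseID} is a candidate key.
{AdmitDate, DoctorID, Ward}⁺ = {AdmitDate, Diagnosis, DoctorID, Dosage, Drug, Insurer, NurseID, Ward} — all of the relation — so {AdmitDate, DoctorID, Ward} is a candidate key.
Any other superkey properly contains one of these, so there are no further candidate keys.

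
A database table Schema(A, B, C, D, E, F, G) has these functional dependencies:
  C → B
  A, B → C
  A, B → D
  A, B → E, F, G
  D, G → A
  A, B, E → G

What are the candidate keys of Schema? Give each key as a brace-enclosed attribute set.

{A, B}, {A, C}, {B, D, G}, {C, D, G}

{A, B} is a candidate key since {A, B}⁺ = {A, B, C, D, E, F, G} covers every attribute.
{A, C} is a candidate key since {A, C}⁺ = {A, B, C, D, E, F, G} covers every attribute.
{B, D, G} is a candidate key since {B, D, G}⁺ = {A, B, C, D, E, F, G} covers every attribute.
{C, D, G} is a candidate key since {C, D, G}⁺ = {A, B, C, D, E, F, G} covers every attribute.
No proper subset of any of these is a key, and no other minimal superkey exists.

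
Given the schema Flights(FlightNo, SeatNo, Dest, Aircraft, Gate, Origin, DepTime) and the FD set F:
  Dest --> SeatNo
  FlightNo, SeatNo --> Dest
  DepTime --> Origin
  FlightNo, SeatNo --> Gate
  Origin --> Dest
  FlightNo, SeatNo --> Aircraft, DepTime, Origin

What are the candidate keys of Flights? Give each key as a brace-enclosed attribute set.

Attributes never on any right-hand side: {FlightNo} — every candidate key must contain it.
{DepTime, FlightNo} is a candidate key since {DepTime, FlightNo}⁺ = {Aircraft, DepTime, Dest, FlightNo, Gate, Origin, SeatNo} covers every attribute.
{Dest, FlightNo} is a candidate key since {Dest, FlightNo}⁺ = {Aircraft, DepTime, Dest, FlightNo, Gate, Origin, SeatNo} covers every attribute.
{FlightNo, Origin} is a candidate key since {FlightNo, Origin}⁺ = {Aircraft, DepTime, Dest, FlightNo, Gate, Origin, SeatNo} covers every attribute.
{FlightNo, SeatNo} is a candidate key since {FlightNo, SeatNo}⁺ = {Aircraft, DepTime, Dest, FlightNo, Gate, Origin, SeatNo} covers every attribute.
No proper subset of any of these is a key, and no other minimal superkey exists.

{DepTime, FlightNo}, {Dest, FlightNo}, {FlightNo, Origin}, {FlightNo, SeatNo}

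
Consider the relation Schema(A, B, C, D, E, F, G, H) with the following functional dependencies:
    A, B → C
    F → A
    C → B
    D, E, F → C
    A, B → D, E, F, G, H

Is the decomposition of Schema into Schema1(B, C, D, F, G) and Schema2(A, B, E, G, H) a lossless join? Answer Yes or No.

No

The shared attributes are {B, G} and {B, G}⁺ = {B, G}.
Neither Schema1 nor Schema2 is contained in that closure, so the decomposition is lossy.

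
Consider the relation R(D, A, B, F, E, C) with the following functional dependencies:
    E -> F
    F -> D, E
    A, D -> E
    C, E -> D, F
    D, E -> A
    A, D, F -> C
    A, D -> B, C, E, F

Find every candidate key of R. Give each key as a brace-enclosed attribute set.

Closure of {E} is {A, B, C, D, E, F}, the whole schema; {E} is a candidate key.
Closure of {F} is {A, B, C, D, E, F}, the whole schema; {F} is a candidate key.
Closure of {A, D} is {A, B, C, D, E, F}, the whole schema; {A, D} is a candidate key.
Any other superkey properly contains one of these, so there are no further candidate keys.

{A, D}, {E}, {F}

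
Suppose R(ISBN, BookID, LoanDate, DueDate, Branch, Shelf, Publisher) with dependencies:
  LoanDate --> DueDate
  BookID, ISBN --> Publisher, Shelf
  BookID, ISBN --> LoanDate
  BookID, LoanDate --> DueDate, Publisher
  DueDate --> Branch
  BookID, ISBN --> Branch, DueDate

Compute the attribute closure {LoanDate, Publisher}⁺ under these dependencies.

{Branch, DueDate, LoanDate, Publisher}

Start with {LoanDate, Publisher}.
LoanDate --> DueDate applies; add {DueDate} → now {DueDate, LoanDate, Publisher}.
DueDate --> Branch applies; add {Branch} → now {Branch, DueDate, LoanDate, Publisher}.
No further FD applies.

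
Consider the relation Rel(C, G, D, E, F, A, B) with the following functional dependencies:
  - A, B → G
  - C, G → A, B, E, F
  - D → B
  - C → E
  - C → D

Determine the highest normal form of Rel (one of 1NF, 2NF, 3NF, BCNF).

Candidate keys: {A, C}, {C, G}. Prime attributes: {A, C, G}.
For A, B → G we have {A, B}⁺ = {A, B, G}; {A, B} is not a superkey, so BCNF fails.
D → B has non-prime {B} on the right and a non-superkey on the left, so 3NF fails.
{C} is a proper subset of the key {A, C}, and {C}⁺ contains the non-prime attributes {B, D, E} — a partial dependency, so 2NF is violated.

1NF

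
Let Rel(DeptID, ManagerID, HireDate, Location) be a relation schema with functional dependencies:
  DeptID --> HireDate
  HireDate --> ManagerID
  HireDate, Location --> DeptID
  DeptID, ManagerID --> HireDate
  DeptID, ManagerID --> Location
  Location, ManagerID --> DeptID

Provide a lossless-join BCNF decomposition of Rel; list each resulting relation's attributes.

Candidate keys of the original relation: {DeptID}, {HireDate, Location}, {Location, ManagerID}.
{DeptID, HireDate, Location, ManagerID}: {HireDate} determines {HireDate, ManagerID} here but is not a superkey — split on HireDate --> ManagerID, giving {HireDate, ManagerID} and {DeptID, HireDate, Location}.
{HireDate, ManagerID} has no BCNF violation.
{DeptID, HireDate, Location} has no BCNF violation.

{DeptID, HireDate, Location}; {HireDate, ManagerID}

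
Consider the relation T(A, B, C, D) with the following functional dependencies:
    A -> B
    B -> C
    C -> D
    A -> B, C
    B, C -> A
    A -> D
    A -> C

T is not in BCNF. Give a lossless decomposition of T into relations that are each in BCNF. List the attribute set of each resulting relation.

{A, B, C}; {C, D}

Candidate keys of the original relation: {A}, {B}.
Within {A, B, C, D}: {C}⁺ ∩ {A, B, C, D} = {C, D}, not the whole set, so C -> D violates BCNF; decompose into {C, D} and {A, B, C}.
{C, D}: every determinant is a superkey — BCNF.
{A, B, C}: every determinant is a superkey — BCNF.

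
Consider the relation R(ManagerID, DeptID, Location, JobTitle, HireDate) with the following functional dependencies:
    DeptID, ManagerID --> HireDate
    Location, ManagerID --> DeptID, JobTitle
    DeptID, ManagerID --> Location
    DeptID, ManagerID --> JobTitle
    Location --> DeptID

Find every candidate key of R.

Attributes never on any right-hand side: {ManagerID} — every candidate key must contain it.
{DeptID, ManagerID}⁺ = {DeptID, HireDate, JobTitle, Location, ManagerID}, which is every attribute, so {DeptID, ManagerID} is a candidate key.
{Location, ManagerID}⁺ = {DeptID, HireDate, JobTitle, Location, ManagerID}, which is every attribute, so {Location, ManagerID} is a candidate key.
Any other superkey properly contains one of these, so there are no further candidate keys.

{DeptID, ManagerID}, {Location, ManagerID}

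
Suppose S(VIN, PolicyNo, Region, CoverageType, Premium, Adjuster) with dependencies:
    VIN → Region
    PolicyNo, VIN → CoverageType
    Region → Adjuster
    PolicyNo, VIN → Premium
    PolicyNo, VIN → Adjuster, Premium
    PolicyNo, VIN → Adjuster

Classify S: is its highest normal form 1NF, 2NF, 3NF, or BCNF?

Candidate key: {PolicyNo, VIN}. Prime attributes: {PolicyNo, VIN}.
For VIN → Region we have {VIN}⁺ = {Adjuster, Region, VIN}; {VIN} is not a superkey, so BCNF fails.
VIN → Region determines the non-prime attribute {Region} from a non-superkey — 3NF is violated.
The proper key subset {VIN} of {PolicyNo, VIN} determines non-prime {Adjuster, Region}, so the relation is not even in 2NF.

1NF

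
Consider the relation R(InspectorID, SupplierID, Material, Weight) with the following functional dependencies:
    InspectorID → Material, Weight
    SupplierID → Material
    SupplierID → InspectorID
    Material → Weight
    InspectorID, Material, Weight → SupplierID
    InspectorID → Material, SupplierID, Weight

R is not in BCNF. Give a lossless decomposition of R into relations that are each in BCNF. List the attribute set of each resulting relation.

Candidate keys of the original relation: {InspectorID}, {SupplierID}.
{InspectorID, Material, SupplierID, Weight}: {Material} determines {Material, Weight} here but is not a superkey — split on Material → Weight, giving {Material, Weight} and {InspectorID, Material, SupplierID}.
{Material, Weight} has no BCNF violation.
{InspectorID, Material, SupplierID} has no BCNF violation.

{InspectorID, Material, SupplierID}; {Material, Weight}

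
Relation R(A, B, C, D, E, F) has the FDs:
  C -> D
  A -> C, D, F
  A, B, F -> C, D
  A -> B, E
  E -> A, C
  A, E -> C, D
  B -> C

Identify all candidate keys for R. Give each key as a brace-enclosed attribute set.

{A}, {E}

{A}⁺ = {A, B, C, D, E, F} — all of the relation — so {A} is a candidate key.
{E}⁺ = {A, B, C, D, E, F} — all of the relation — so {E} is a candidate key.
No proper subset of any of these is a key, and no other minimal superkey exists.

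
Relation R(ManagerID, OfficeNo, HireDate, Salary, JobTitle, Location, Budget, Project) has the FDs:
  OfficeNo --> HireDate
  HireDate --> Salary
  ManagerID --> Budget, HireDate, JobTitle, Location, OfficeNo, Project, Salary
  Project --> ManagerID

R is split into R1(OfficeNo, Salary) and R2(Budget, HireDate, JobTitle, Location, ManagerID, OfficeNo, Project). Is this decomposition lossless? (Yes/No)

The shared attributes are {OfficeNo} and {OfficeNo}⁺ = {HireDate, OfficeNo, Salary}.
This includes all of R1, so the common attributes are a superkey of R1 — the join is lossless.

Yes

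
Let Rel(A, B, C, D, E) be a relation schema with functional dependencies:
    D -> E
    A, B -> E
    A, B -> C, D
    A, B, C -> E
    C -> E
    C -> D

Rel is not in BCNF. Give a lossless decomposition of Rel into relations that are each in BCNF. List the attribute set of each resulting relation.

{A, B, C}; {C, D}; {D, E}

Candidate key of the original relation: {A, B}.
Within {A, B, C, D, E}: {D}⁺ ∩ {A, B, C, D, E} = {D, E}, not the whole set, so D -> E violates BCNF; decompose into {D, E} and {A, B, C, D}.
{D, E} is in BCNF.
Within {A, B, C, D}: {C}⁺ ∩ {A, B, C, D} = {C, D}, not the whole set, so C -> D violates BCNF; decompose into {C, D} and {A, B, C}.
{C, D} is in BCNF.
{A, B, C} is in BCNF.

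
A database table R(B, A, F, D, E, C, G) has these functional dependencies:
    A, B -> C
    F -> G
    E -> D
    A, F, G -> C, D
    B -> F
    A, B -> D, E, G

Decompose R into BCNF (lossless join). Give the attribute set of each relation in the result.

{A, B, C, E}; {B, F}; {D, E}; {F, G}

Candidate key of the original relation: {A, B}.
Within {A, B, C, D, E, F, G}: {F}⁺ ∩ {A, B, C, D, E, F, G} = {F, G}, not the whole set, so F -> G violates BCNF; decompose into {F, G} and {A, B, C, D, E, F}.
{F, G} has no BCNF violation.
Within {A, B, C, D, E, F}: {E}⁺ ∩ {A, B, C, D, E, F} = {D, E}, not the whole set, so E -> D violates BCNF; decompose into {D, E} and {A, B, C, E, F}.
{D, E} has no BCNF violation.
Within {A, B, C, E, F}: {B}⁺ ∩ {A, B, C, E, F} = {B, F}, not the whole set, so B -> F violates BCNF; decompose into {B, F} and {A, B, C, E}.
{B, F} has no BCNF violation.
{A, B, C, E} has no BCNF violation.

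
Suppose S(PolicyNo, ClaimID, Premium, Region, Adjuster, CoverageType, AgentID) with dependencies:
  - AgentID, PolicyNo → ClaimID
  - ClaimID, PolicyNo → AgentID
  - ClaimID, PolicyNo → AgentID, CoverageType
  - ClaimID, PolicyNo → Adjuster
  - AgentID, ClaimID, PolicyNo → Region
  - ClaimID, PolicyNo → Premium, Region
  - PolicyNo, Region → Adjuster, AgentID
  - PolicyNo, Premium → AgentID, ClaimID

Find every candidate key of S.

{AgentID, PolicyNo}, {ClaimID, PolicyNo}, {PolicyNo, Premium}, {PolicyNo, Region}

{PolicyNo} never appears on the right of any FD, so every key must include it.
{AgentID, PolicyNo} is a candidate key since {AgentID, PolicyNo}⁺ = {Adjuster, AgentID, ClaimID, CoverageType, PolicyNo, Premium, Region} covers every attribute.
{ClaimID, PolicyNo} is a candidate key since {ClaimID, PolicyNo}⁺ = {Adjuster, AgentID, ClaimID, CoverageType, PolicyNo, Premium, Region} covers every attribute.
{PolicyNo, Premium} is a candidate key since {PolicyNo, Premium}⁺ = {Adjuster, AgentID, ClaimID, CoverageType, PolicyNo, Premium, Region} covers every attribute.
{PolicyNo, Region} is a candidate key since {PolicyNo, Region}⁺ = {Adjuster, AgentID, ClaimID, CoverageType, PolicyNo, Premium, Region} covers every attribute.
No proper subset of any of these is a key, and no other minimal superkey exists.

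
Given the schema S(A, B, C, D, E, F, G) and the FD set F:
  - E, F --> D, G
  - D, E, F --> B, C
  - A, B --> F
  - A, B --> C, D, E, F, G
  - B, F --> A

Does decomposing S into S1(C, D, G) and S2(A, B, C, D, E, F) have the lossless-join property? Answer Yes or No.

No

The shared attributes are {C, D} and {C, D}⁺ = {C, D}.
S1 ⊄ {C, D} and S2 ⊄ {C, D}, so the split is lossy.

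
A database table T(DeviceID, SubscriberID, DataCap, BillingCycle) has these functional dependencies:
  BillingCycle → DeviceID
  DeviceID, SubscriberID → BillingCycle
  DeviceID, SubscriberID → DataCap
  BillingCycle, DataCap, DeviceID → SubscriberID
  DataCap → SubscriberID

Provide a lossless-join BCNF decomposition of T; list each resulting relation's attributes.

{BillingCycle, DataCap}; {BillingCycle, DeviceID}; {DataCap, SubscriberID}

Candidate keys of the original relation: {BillingCycle, DataCap}, {BillingCycle, SubscriberID}, {DataCap, DeviceID}, {DeviceID, SubscriberID}.
Within {BillingCycle, DataCap, DeviceID, SubscriberID}: {BillingCycle}⁺ ∩ {BillingCycle, DataCap, DeviceID, SubscriberID} = {BillingCycle, DeviceID}, not the whole set, so BillingCycle → DeviceID violates BCNF; decompose into {BillingCycle, DeviceID} and {BillingCycle, DataCap, SubscriberID}.
{BillingCycle, DeviceID} has no BCNF violation.
Within {BillingCycle, DataCap, SubscriberID}: {DataCap}⁺ ∩ {BillingCycle, DataCap, SubscriberID} = {DataCap, SubscriberID}, not the whole set, so DataCap → SubscriberID violates BCNF; decompose into {DataCap, SubscriberID} and {BillingCycle, DataCap}.
{DataCap, SubscriberID} has no BCNF violation.
{BillingCycle, DataCap} has no BCNF violation.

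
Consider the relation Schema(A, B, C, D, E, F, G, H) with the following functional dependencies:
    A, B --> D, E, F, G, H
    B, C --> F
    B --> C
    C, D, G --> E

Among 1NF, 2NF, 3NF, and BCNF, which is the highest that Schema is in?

Candidate key: {A, B}. Prime attributes: {A, B}.
For B, C --> F we have {B, C}⁺ = {B, C, F}; {B, C} is not a superkey, so BCNF fails.
B, C --> F has non-prime {F} on the right and a non-superkey on the left, so 3NF fails.
Since {B} ⊂ {A, B} and {B}⁺ ⊇ {C, F} with {C, F} non-prime, there is a partial dependency; 2NF fails.

1NF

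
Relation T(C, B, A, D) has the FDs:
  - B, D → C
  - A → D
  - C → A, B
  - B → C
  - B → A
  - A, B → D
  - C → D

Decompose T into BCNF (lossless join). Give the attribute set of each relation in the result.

{A, B, C}; {A, D}

Candidate keys of the original relation: {B}, {C}.
In {A, B, C, D}, {A} is not a superkey ({A}⁺ restricted to this set is {A, D}), so split on A → D into {A, D} and {A, B, C}.
{A, D}: every determinant is a superkey — BCNF.
{A, B, C}: every determinant is a superkey — BCNF.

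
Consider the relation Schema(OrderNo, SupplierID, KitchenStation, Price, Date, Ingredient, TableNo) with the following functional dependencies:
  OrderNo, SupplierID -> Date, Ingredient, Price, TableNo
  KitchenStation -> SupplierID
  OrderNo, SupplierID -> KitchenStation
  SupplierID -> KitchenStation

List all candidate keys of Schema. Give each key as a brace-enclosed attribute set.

{KitchenStation, OrderNo}, {OrderNo, SupplierID}

Attributes never on any right-hand side: {OrderNo} — every candidate key must contain it.
{KitchenStation, OrderNo}⁺ = {Date, Ingredient, KitchenStation, OrderNo, Price, SupplierID, TableNo}, which is every attribute, so {KitchenStation, OrderNo} is a candidate key.
{OrderNo, SupplierID}⁺ = {Date, Ingredient, KitchenStation, OrderNo, Price, SupplierID, TableNo}, which is every attribute, so {OrderNo, SupplierID} is a candidate key.
These are minimal and exhaustive — every other superkey contains one of them.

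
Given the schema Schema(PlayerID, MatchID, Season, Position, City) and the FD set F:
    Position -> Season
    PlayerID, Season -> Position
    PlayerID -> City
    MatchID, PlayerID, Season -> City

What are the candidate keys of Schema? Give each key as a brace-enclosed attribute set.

{MatchID, PlayerID, Position}, {MatchID, PlayerID, Season}

{MatchID, PlayerID} never appear on the right of any FD, so every key must include all of them.
{MatchID, PlayerID, Position}⁺ = {City, MatchID, PlayerID, Position, Season}, which is every attribute, so {MatchID, PlayerID, Position} is a candidate key.
{MatchID, PlayerID, Season}⁺ = {City, MatchID, PlayerID, Position, Season}, which is every attribute, so {MatchID, PlayerID, Season} is a candidate key.
Any other superkey properly contains one of these, so there are no further candidate keys.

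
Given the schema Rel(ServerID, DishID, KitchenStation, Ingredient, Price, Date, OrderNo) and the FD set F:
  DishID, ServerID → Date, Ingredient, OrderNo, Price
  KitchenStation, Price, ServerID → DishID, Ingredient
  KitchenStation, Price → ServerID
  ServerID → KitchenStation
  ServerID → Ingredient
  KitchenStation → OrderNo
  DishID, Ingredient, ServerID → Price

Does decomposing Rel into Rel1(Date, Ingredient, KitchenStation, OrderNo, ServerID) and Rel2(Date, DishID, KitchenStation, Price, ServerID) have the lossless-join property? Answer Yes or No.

Yes

Common attributes: {Date, KitchenStation, ServerID}; their closure is {Date, Ingredient, KitchenStation, OrderNo, ServerID}.
This includes all of Rel1, so the common attributes are a superkey of Rel1 — the join is lossless.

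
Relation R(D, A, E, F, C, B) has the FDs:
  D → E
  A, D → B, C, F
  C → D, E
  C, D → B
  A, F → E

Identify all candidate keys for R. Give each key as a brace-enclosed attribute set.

No FD produces {A}, so it must be in every candidate key.
{A, C}⁺ = {A, B, C, D, E, F}, which is every attribute, so {A, C} is a candidate key.
{A, D}⁺ = {A, B, C, D, E, F}, which is every attribute, so {A, D} is a candidate key.
These are minimal and exhaustive — every other superkey contains one of them.

{A, C}, {A, D}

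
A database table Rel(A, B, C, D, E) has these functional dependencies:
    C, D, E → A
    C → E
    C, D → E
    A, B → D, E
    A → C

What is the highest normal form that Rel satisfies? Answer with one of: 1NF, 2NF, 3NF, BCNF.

Candidate keys: {A, B}, {B, C, D}. Prime attributes: {A, B, C, D}.
C, D, E → A breaks BCNF: {C, D, E}⁺ = {A, C, D, E}, so {C, D, E} is not a superkey.
C → E has non-prime {E} on the right and a non-superkey on the left, so 3NF fails.
{A} is a proper subset of the key {A, B}, and {A}⁺ contains the non-prime attribute {E} — a partial dependency, so 2NF is violated.

1NF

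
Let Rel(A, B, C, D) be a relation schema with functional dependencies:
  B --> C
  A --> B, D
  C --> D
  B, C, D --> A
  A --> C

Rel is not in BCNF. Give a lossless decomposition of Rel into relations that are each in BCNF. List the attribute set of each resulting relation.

Candidate keys of the original relation: {A}, {B}.
{A, B, C, D}: {C} determines {C, D} here but is not a superkey — split on C --> D, giving {C, D} and {A, B, C}.
{C, D}: every determinant is a superkey — BCNF.
{A, B, C}: every determinant is a superkey — BCNF.

{A, B, C}; {C, D}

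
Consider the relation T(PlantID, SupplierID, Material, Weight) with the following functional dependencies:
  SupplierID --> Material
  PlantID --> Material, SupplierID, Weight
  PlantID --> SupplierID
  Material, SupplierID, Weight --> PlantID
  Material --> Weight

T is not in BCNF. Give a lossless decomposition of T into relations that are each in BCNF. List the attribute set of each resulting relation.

Candidate keys of the original relation: {PlantID}, {SupplierID}.
In {Material, PlantID, SupplierID, Weight}, {Material} is not a superkey ({Material}⁺ restricted to this set is {Material, Weight}), so split on Material --> Weight into {Material, Weight} and {Material, PlantID, SupplierID}.
{Material, Weight} has no BCNF violation.
{Material, PlantID, SupplierID} has no BCNF violation.

{Material, PlantID, SupplierID}; {Material, Weight}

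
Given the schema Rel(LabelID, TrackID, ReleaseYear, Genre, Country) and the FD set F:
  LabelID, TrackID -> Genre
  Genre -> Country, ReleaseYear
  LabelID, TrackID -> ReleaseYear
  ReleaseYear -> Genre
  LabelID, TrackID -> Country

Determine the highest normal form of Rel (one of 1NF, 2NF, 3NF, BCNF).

2NF

Candidate key: {LabelID, TrackID}. Prime attributes: {LabelID, TrackID}.
Genre -> Country, ReleaseYear breaks BCNF: {Genre}⁺ = {Country, Genre, ReleaseYear}, so {Genre} is not a superkey.
Genre -> Country, ReleaseYear has non-prime {Country, ReleaseYear} on the right and a non-superkey on the left, so 3NF fails.
Checking every proper subset of each key, none determines a non-prime attribute — 2NF is satisfied.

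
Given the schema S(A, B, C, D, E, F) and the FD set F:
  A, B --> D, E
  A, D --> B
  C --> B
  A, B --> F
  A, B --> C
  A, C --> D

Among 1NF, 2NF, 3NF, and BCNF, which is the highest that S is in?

Candidate keys: {A, B}, {A, C}, {A, D}. Prime attributes: {A, B, C, D}.
C --> B breaks BCNF: {C}⁺ = {B, C}, so {C} is not a superkey.
But every attribute on its right side ({B}) is prime, and the same holds for every other non-superkey FD, so 3NF still holds.

3NF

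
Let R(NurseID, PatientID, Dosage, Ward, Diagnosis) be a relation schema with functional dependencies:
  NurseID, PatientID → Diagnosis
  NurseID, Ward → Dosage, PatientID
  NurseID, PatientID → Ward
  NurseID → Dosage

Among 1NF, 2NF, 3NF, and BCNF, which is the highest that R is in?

Candidate keys: {NurseID, PatientID}, {NurseID, Ward}. Prime attributes: {NurseID, PatientID, Ward}.
NurseID → Dosage: {NurseID}⁺ = {Dosage, NurseID}, which is not all of the attributes, so the left side is not a superkey — BCNF is violated.
Because {Dosage} is non-prime and the left side of NurseID → Dosage is not a superkey, the relation is not in 3NF.
Since {NurseID} ⊂ {NurseID, PatientID} and {NurseID}⁺ ⊇ {Dosage} with {Dosage} non-prime, there is a partial dependency; 2NF fails.

1NF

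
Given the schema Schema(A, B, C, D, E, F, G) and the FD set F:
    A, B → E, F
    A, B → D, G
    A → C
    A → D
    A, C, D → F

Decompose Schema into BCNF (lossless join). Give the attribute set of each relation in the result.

Candidate key of the original relation: {A, B}.
Within {A, B, C, D, E, F, G}: {A}⁺ ∩ {A, B, C, D, E, F, G} = {A, C, D, F}, not the whole set, so A → C, D, F violates BCNF; decompose into {A, C, D, F} and {A, B, E, G}.
{A, C, D, F}: every determinant is a superkey — BCNF.
{A, B, E, G}: every determinant is a superkey — BCNF.

{A, B, E, G}; {A, C, D, F}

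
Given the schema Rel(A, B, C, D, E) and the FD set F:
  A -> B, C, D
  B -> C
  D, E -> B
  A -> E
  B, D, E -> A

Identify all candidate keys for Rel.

{A}, {D, E}

{A}⁺ = {A, B, C, D, E}, which is every attribute, so {A} is a candidate key.
{D, E}⁺ = {A, B, C, D, E}, which is every attribute, so {D, E} is a candidate key.
Any other superkey properly contains one of these, so there are no further candidate keys.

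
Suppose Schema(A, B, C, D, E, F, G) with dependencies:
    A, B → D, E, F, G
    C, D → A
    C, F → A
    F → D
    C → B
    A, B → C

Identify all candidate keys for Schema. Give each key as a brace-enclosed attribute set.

{A, B}, {A, C}, {C, D}, {C, F}

{A, B}⁺ = {A, B, C, D, E, F, G}, which is every attribute, so {A, B} is a candidate key.
{A, C}⁺ = {A, B, C, D, E, F, G}, which is every attribute, so {A, C} is a candidate key.
{C, D}⁺ = {A, B, C, D, E, F, G}, which is every attribute, so {C, D} is a candidate key.
{C, F}⁺ = {A, B, C, D, E, F, G}, which is every attribute, so {C, F} is a candidate key.
These are minimal and exhaustive — every other superkey contains one of them.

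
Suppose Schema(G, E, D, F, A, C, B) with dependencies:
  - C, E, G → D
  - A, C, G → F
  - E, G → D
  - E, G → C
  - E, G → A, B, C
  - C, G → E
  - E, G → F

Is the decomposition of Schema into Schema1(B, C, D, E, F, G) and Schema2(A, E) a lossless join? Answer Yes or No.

No

Common attributes: {E}; their closure is {E}.
Schema1 ⊄ {E} and Schema2 ⊄ {E}, so the split is lossy.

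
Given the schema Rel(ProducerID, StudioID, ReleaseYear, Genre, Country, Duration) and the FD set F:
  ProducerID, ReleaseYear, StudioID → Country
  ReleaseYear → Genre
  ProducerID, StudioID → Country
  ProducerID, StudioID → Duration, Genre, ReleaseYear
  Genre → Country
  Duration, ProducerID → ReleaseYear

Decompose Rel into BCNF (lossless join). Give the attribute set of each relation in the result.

{Country, Genre}; {Duration, ProducerID, ReleaseYear}; {Duration, ProducerID, StudioID}; {Genre, ReleaseYear}

Candidate key of the original relation: {ProducerID, StudioID}.
In {Country, Duration, Genre, ProducerID, ReleaseYear, StudioID}, {ReleaseYear} is not a superkey ({ReleaseYear}⁺ restricted to this set is {Country, Genre, ReleaseYear}), so split on ReleaseYear → Country, Genre into {Country, Genre, ReleaseYear} and {Duration, ProducerID, ReleaseYear, StudioID}.
In {Country, Genre, ReleaseYear}, {Genre} is not a superkey ({Genre}⁺ restricted to this set is {Country, Genre}), so split on Genre → Country into {Country, Genre} and {Genre, ReleaseYear}.
{Country, Genre}: every determinant is a superkey — BCNF.
{Genre, ReleaseYear}: every determinant is a superkey — BCNF.
In {Duration, ProducerID, ReleaseYear, StudioID}, {Duration, ProducerID} is not a superkey ({Duration, ProducerID}⁺ restricted to this set is {Duration, ProducerID, ReleaseYear}), so split on Duration, ProducerID → ReleaseYear into {Duration, ProducerID, ReleaseYear} and {Duration, ProducerID, StudioID}.
{Duration, ProducerID, ReleaseYear}: every determinant is a superkey — BCNF.
{Duration, ProducerID, StudioID}: every determinant is a superkey — BCNF.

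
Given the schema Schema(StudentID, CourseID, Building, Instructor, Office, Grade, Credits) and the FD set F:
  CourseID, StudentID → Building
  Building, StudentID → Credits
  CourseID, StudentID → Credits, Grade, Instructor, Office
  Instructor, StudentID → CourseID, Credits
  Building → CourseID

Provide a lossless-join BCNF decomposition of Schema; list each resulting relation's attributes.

Candidate keys of the original relation: {Building, StudentID}, {CourseID, StudentID}, {Instructor, StudentID}.
Within {Building, CourseID, Credits, Grade, Instructor, Office, StudentID}: {Building}⁺ ∩ {Building, CourseID, Credits, Grade, Instructor, Office, StudentID} = {Building, CourseID}, not the whole set, so Building → CourseID violates BCNF; decompose into {Building, CourseID} and {Building, Credits, Grade, Instructor, Office, StudentID}.
{Building, CourseID} is in BCNF.
{Building, Credits, Grade, Instructor, Office, StudentID} is in BCNF.

{Building, CourseID}; {Building, Credits, Grade, Instructor, Office, StudentID}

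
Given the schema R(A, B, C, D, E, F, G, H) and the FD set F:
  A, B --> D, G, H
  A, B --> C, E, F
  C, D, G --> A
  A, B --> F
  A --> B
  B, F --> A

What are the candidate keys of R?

{A}, {B, F}, {C, D, G}

{A} is a candidate key since {A}⁺ = {A, B, C, D, E, F, G, H} covers every attribute.
{B, F} is a candidate key since {B, F}⁺ = {A, B, C, D, E, F, G, H} covers every attribute.
{C, D, G} is a candidate key since {C, D, G}⁺ = {A, B, C, D, E, F, G, H} covers every attribute.
No proper subset of any of these is a key, and no other minimal superkey exists.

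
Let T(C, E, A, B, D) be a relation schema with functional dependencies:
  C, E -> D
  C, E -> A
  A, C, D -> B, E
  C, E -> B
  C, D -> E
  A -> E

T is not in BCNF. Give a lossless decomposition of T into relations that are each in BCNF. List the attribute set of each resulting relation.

{A, B, C, D}; {A, E}

Candidate keys of the original relation: {A, C}, {C, D}, {C, E}.
{A, B, C, D, E}: {A} determines {A, E} here but is not a superkey — split on A -> E, giving {A, E} and {A, B, C, D}.
{A, E} has no BCNF violation.
{A, B, C, D} has no BCNF violation.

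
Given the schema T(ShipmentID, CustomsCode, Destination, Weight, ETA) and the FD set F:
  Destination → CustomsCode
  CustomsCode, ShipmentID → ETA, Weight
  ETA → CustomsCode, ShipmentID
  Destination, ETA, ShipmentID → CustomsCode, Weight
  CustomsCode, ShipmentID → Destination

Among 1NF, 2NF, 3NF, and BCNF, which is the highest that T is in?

3NF

Candidate keys: {CustomsCode, ShipmentID}, {Destination, ShipmentID}, {ETA}. Prime attributes: {CustomsCode, Destination, ETA, ShipmentID}.
Destination → CustomsCode: {Destination}⁺ = {CustomsCode, Destination}, which is not all of the attributes, so the left side is not a superkey — BCNF is violated.
But every attribute on its right side ({CustomsCode}) is prime, and the same holds for every other non-superkey FD, so 3NF still holds.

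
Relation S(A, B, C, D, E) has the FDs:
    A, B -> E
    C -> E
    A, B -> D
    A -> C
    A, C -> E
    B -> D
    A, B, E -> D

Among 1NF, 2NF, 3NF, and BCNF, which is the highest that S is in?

Candidate key: {A, B}. Prime attributes: {A, B}.
C -> E breaks BCNF: {C}⁺ = {C, E}, so {C} is not a superkey.
Because {E} is non-prime and the left side of C -> E is not a superkey, the relation is not in 3NF.
Since {A} ⊂ {A, B} and {A}⁺ ⊇ {C, E} with {C, E} non-prime, there is a partial dependency; 2NF fails.

1NF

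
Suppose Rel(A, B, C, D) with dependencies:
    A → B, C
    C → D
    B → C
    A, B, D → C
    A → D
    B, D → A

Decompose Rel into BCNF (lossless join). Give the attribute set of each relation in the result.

{A, B, C}; {C, D}

Candidate keys of the original relation: {A}, {B}.
Within {A, B, C, D}: {C}⁺ ∩ {A, B, C, D} = {C, D}, not the whole set, so C → D violates BCNF; decompose into {C, D} and {A, B, C}.
{C, D} has no BCNF violation.
{A, B, C} has no BCNF violation.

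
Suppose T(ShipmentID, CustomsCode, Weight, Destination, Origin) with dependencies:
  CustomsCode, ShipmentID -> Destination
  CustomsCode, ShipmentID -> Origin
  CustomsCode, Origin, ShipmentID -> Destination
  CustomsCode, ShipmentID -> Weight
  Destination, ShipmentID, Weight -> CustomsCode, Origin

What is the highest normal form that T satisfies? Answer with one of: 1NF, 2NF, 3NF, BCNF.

BCNF

Candidate keys: {CustomsCode, ShipmentID}, {Destination, ShipmentID, Weight}. Prime attributes: {CustomsCode, Destination, ShipmentID, Weight}.
The left-hand side of every FD is a superkey, so BCNF is satisfied.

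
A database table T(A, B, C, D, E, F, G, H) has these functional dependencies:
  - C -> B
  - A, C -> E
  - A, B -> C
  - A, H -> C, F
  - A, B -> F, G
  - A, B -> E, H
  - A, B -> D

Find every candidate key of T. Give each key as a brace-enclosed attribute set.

{A, B}, {A, C}, {A, H}

{A} never appears on the right of any FD, so every key must include it.
{A, B} is a candidate key since {A, B}⁺ = {A, B, C, D, E, F, G, H} covers every attribute.
{A, C} is a candidate key since {A, C}⁺ = {A, B, C, D, E, F, G, H} covers every attribute.
{A, H} is a candidate key since {A, H}⁺ = {A, B, C, D, E, F, G, H} covers every attribute.
These are minimal and exhaustive — every other superkey contains one of them.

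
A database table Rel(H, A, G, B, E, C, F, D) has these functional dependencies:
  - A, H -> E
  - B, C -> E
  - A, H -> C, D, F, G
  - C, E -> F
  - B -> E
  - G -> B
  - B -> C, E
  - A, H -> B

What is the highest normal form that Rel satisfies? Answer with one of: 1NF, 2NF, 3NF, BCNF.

2NF

Candidate key: {A, H}. Prime attributes: {A, H}.
B, C -> E: {B, C}⁺ = {B, C, E, F}, which is not all of the attributes, so the left side is not a superkey — BCNF is violated.
B, C -> E has non-prime {E} on the right and a non-superkey on the left, so 3NF fails.
Checking every proper subset of each key, none determines a non-prime attribute — 2NF is satisfied.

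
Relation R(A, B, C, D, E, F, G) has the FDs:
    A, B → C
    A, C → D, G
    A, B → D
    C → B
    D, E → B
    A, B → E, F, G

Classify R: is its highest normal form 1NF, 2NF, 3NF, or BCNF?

Candidate keys: {A, B}, {A, C}, {A, D, E}. Prime attributes: {A, B, C, D, E}.
C → B: {C}⁺ = {B, C}, which is not all of the attributes, so the left side is not a superkey — BCNF is violated.
Its right-hand attributes {B} are all prime, as are those of every other non-superkey FD — the relation is in 3NF.

3NF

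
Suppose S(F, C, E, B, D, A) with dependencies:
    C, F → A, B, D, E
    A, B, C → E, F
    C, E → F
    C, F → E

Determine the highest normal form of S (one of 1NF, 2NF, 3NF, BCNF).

Candidate keys: {A, B, C}, {C, E}, {C, F}. Prime attributes: {A, B, C, E, F}.
Every FD has a superkey on the left, so the relation is in BCNF.

BCNF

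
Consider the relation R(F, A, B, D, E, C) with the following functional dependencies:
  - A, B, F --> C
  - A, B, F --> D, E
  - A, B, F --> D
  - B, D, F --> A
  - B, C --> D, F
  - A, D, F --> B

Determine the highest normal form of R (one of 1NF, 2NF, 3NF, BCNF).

BCNF

Candidate keys: {A, B, F}, {A, D, F}, {B, C}, {B, D, F}. Prime attributes: {A, B, C, D, F}.
Each dependency's left side is a superkey — BCNF holds.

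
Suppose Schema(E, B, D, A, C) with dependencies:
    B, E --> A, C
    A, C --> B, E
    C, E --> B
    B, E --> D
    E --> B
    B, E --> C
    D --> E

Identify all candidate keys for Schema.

{A, C}, {D}, {E}

{D} is a candidate key since {D}⁺ = {A, B, C, D, E} covers every attribute.
{E} is a candidate key since {E}⁺ = {A, B, C, D, E} covers every attribute.
{A, C} is a candidate key since {A, C}⁺ = {A, B, C, D, E} covers every attribute.
No proper subset of any of these is a key, and no other minimal superkey exists.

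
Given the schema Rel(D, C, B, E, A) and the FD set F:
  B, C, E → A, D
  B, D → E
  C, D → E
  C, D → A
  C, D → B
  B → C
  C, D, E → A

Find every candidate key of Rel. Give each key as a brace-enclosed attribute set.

{B, D}, {B, E}, {C, D}

{B, D} is a candidate key since {B, D}⁺ = {A, B, C, D, E} covers every attribute.
{B, E} is a candidate key since {B, E}⁺ = {A, B, C, D, E} covers every attribute.
{C, D} is a candidate key since {C, D}⁺ = {A, B, C, D, E} covers every attribute.
No proper subset of any of these is a key, and no other minimal superkey exists.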